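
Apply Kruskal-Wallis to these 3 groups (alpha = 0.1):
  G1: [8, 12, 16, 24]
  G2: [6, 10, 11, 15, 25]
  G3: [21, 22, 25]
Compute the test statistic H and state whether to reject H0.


Step 1: Combine all N = 12 observations and assign midranks.
sorted (value, group, rank): (6,G2,1), (8,G1,2), (10,G2,3), (11,G2,4), (12,G1,5), (15,G2,6), (16,G1,7), (21,G3,8), (22,G3,9), (24,G1,10), (25,G2,11.5), (25,G3,11.5)
Step 2: Sum ranks within each group.
R_1 = 24 (n_1 = 4)
R_2 = 25.5 (n_2 = 5)
R_3 = 28.5 (n_3 = 3)
Step 3: H = 12/(N(N+1)) * sum(R_i^2/n_i) - 3(N+1)
     = 12/(12*13) * (24^2/4 + 25.5^2/5 + 28.5^2/3) - 3*13
     = 0.076923 * 544.8 - 39
     = 2.907692.
Step 4: Ties present; correction factor C = 1 - 6/(12^3 - 12) = 0.996503. Corrected H = 2.907692 / 0.996503 = 2.917895.
Step 5: Under H0, H ~ chi^2(2); p-value = 0.232481.
Step 6: alpha = 0.1. fail to reject H0.

H = 2.9179, df = 2, p = 0.232481, fail to reject H0.


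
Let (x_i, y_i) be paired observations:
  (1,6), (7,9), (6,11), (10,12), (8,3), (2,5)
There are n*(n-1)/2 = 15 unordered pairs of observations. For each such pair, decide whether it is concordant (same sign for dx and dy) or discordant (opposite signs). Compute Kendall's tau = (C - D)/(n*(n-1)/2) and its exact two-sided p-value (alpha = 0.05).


Step 1: Enumerate the 15 unordered pairs (i,j) with i<j and classify each by sign(x_j-x_i) * sign(y_j-y_i).
  (1,2):dx=+6,dy=+3->C; (1,3):dx=+5,dy=+5->C; (1,4):dx=+9,dy=+6->C; (1,5):dx=+7,dy=-3->D
  (1,6):dx=+1,dy=-1->D; (2,3):dx=-1,dy=+2->D; (2,4):dx=+3,dy=+3->C; (2,5):dx=+1,dy=-6->D
  (2,6):dx=-5,dy=-4->C; (3,4):dx=+4,dy=+1->C; (3,5):dx=+2,dy=-8->D; (3,6):dx=-4,dy=-6->C
  (4,5):dx=-2,dy=-9->C; (4,6):dx=-8,dy=-7->C; (5,6):dx=-6,dy=+2->D
Step 2: C = 9, D = 6, total pairs = 15.
Step 3: tau = (C - D)/(n(n-1)/2) = (9 - 6)/15 = 0.200000.
Step 4: Exact two-sided p-value (enumerate n! = 720 permutations of y under H0): p = 0.719444.
Step 5: alpha = 0.05. fail to reject H0.

tau_b = 0.2000 (C=9, D=6), p = 0.719444, fail to reject H0.


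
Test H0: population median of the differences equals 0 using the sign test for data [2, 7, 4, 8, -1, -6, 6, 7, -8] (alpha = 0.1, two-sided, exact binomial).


Step 1: Discard zero differences. Original n = 9; n_eff = number of nonzero differences = 9.
Nonzero differences (with sign): +2, +7, +4, +8, -1, -6, +6, +7, -8
Step 2: Count signs: positive = 6, negative = 3.
Step 3: Under H0: P(positive) = 0.5, so the number of positives S ~ Bin(9, 0.5).
Step 4: Two-sided exact p-value = sum of Bin(9,0.5) probabilities at or below the observed probability = 0.507812.
Step 5: alpha = 0.1. fail to reject H0.

n_eff = 9, pos = 6, neg = 3, p = 0.507812, fail to reject H0.


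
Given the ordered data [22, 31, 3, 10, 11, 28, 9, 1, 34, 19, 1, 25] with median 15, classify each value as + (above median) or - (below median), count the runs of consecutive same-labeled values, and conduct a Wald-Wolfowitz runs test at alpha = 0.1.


Step 1: Compute median = 15; label A = above, B = below.
Labels in order: AABBBABBAABA  (n_A = 6, n_B = 6)
Step 2: Count runs R = 7.
Step 3: Under H0 (random ordering), E[R] = 2*n_A*n_B/(n_A+n_B) + 1 = 2*6*6/12 + 1 = 7.0000.
        Var[R] = 2*n_A*n_B*(2*n_A*n_B - n_A - n_B) / ((n_A+n_B)^2 * (n_A+n_B-1)) = 4320/1584 = 2.7273.
        SD[R] = 1.6514.
Step 4: R = E[R], so z = 0 with no continuity correction.
Step 5: Two-sided p-value via normal approximation = 2*(1 - Phi(|z|)) = 1.000000.
Step 6: alpha = 0.1. fail to reject H0.

R = 7, z = 0.0000, p = 1.000000, fail to reject H0.


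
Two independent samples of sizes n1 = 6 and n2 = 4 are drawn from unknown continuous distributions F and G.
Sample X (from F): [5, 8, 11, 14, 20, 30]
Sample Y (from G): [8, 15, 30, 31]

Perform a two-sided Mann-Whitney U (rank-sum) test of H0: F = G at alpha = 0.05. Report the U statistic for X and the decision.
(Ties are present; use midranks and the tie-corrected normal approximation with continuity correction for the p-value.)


Step 1: Combine and sort all 10 observations; assign midranks.
sorted (value, group): (5,X), (8,X), (8,Y), (11,X), (14,X), (15,Y), (20,X), (30,X), (30,Y), (31,Y)
ranks: 5->1, 8->2.5, 8->2.5, 11->4, 14->5, 15->6, 20->7, 30->8.5, 30->8.5, 31->10
Step 2: Rank sum for X: R1 = 1 + 2.5 + 4 + 5 + 7 + 8.5 = 28.
Step 3: U_X = R1 - n1(n1+1)/2 = 28 - 6*7/2 = 28 - 21 = 7.
       U_Y = n1*n2 - U_X = 24 - 7 = 17.
Step 4: Ties are present, so use the tie-corrected normal approximation (with continuity correction) for the p-value.
Step 5: p-value = 0.334409; compare to alpha = 0.05. fail to reject H0.

U_X = 7, p = 0.334409, fail to reject H0 at alpha = 0.05.


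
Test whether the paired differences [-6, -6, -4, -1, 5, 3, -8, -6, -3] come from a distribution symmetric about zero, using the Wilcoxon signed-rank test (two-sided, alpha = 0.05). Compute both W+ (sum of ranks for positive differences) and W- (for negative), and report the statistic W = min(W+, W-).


Step 1: Drop any zero differences (none here) and take |d_i|.
|d| = [6, 6, 4, 1, 5, 3, 8, 6, 3]
Step 2: Midrank |d_i| (ties get averaged ranks).
ranks: |6|->7, |6|->7, |4|->4, |1|->1, |5|->5, |3|->2.5, |8|->9, |6|->7, |3|->2.5
Step 3: Attach original signs; sum ranks with positive sign and with negative sign.
W+ = 5 + 2.5 = 7.5
W- = 7 + 7 + 4 + 1 + 9 + 7 + 2.5 = 37.5
(Check: W+ + W- = 45 should equal n(n+1)/2 = 45.)
Step 4: Test statistic W = min(W+, W-) = 7.5.
Step 5: Ties in |d|, so use the tie-corrected normal approximation.
        E[W] = n(n+1)/4 = 9*10/4 = 22.5.
        Tie groups: |d|=3 (t=2), |d|=6 (t=3); sum(t^3 - t) = 30.
        Var[W] = n(n+1)(2n+1)/24 - sum(t^3-t)/48 = 1710/24 - 30/48 = 70.625.
        z = (W - E[W]) / sqrt(Var[W]) = (7.5 - 22.5) / 8.4039 = -1.7849.
        Two-sided p = 2*Phi(z) = 0.074279.
Step 6: alpha = 0.05. fail to reject H0.

W+ = 7.5, W- = 37.5, W = min = 7.5, p = 0.074279, fail to reject H0.


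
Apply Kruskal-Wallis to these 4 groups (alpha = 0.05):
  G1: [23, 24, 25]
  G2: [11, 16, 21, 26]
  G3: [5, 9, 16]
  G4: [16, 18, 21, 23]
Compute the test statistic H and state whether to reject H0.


Step 1: Combine all N = 14 observations and assign midranks.
sorted (value, group, rank): (5,G3,1), (9,G3,2), (11,G2,3), (16,G2,5), (16,G3,5), (16,G4,5), (18,G4,7), (21,G2,8.5), (21,G4,8.5), (23,G1,10.5), (23,G4,10.5), (24,G1,12), (25,G1,13), (26,G2,14)
Step 2: Sum ranks within each group.
R_1 = 35.5 (n_1 = 3)
R_2 = 30.5 (n_2 = 4)
R_3 = 8 (n_3 = 3)
R_4 = 31 (n_4 = 4)
Step 3: H = 12/(N(N+1)) * sum(R_i^2/n_i) - 3(N+1)
     = 12/(14*15) * (35.5^2/3 + 30.5^2/4 + 8^2/3 + 31^2/4) - 3*15
     = 0.057143 * 914.229 - 45
     = 7.241667.
Step 4: Ties present; correction factor C = 1 - 36/(14^3 - 14) = 0.986813. Corrected H = 7.241667 / 0.986813 = 7.338437.
Step 5: Under H0, H ~ chi^2(3); p-value = 0.061858.
Step 6: alpha = 0.05. fail to reject H0.

H = 7.3384, df = 3, p = 0.061858, fail to reject H0.


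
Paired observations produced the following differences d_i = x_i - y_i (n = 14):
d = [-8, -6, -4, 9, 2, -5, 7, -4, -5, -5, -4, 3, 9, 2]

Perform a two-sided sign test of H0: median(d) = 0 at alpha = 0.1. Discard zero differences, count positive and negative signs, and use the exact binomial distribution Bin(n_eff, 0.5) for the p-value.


Step 1: Discard zero differences. Original n = 14; n_eff = number of nonzero differences = 14.
Nonzero differences (with sign): -8, -6, -4, +9, +2, -5, +7, -4, -5, -5, -4, +3, +9, +2
Step 2: Count signs: positive = 6, negative = 8.
Step 3: Under H0: P(positive) = 0.5, so the number of positives S ~ Bin(14, 0.5).
Step 4: Two-sided exact p-value = sum of Bin(14,0.5) probabilities at or below the observed probability = 0.790527.
Step 5: alpha = 0.1. fail to reject H0.

n_eff = 14, pos = 6, neg = 8, p = 0.790527, fail to reject H0.


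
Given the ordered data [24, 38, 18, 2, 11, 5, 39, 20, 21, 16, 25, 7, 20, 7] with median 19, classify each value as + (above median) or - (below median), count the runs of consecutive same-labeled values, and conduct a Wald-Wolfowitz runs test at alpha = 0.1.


Step 1: Compute median = 19; label A = above, B = below.
Labels in order: AABBBBAAABABAB  (n_A = 7, n_B = 7)
Step 2: Count runs R = 8.
Step 3: Under H0 (random ordering), E[R] = 2*n_A*n_B/(n_A+n_B) + 1 = 2*7*7/14 + 1 = 8.0000.
        Var[R] = 2*n_A*n_B*(2*n_A*n_B - n_A - n_B) / ((n_A+n_B)^2 * (n_A+n_B-1)) = 8232/2548 = 3.2308.
        SD[R] = 1.7974.
Step 4: R = E[R], so z = 0 with no continuity correction.
Step 5: Two-sided p-value via normal approximation = 2*(1 - Phi(|z|)) = 1.000000.
Step 6: alpha = 0.1. fail to reject H0.

R = 8, z = 0.0000, p = 1.000000, fail to reject H0.


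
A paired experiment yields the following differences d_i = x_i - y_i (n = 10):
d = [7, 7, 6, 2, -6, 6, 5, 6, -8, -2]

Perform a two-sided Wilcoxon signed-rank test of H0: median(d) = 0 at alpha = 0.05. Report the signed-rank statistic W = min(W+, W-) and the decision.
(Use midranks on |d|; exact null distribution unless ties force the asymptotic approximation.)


Step 1: Drop any zero differences (none here) and take |d_i|.
|d| = [7, 7, 6, 2, 6, 6, 5, 6, 8, 2]
Step 2: Midrank |d_i| (ties get averaged ranks).
ranks: |7|->8.5, |7|->8.5, |6|->5.5, |2|->1.5, |6|->5.5, |6|->5.5, |5|->3, |6|->5.5, |8|->10, |2|->1.5
Step 3: Attach original signs; sum ranks with positive sign and with negative sign.
W+ = 8.5 + 8.5 + 5.5 + 1.5 + 5.5 + 3 + 5.5 = 38
W- = 5.5 + 10 + 1.5 = 17
(Check: W+ + W- = 55 should equal n(n+1)/2 = 55.)
Step 4: Test statistic W = min(W+, W-) = 17.
Step 5: Ties in |d|, so use the tie-corrected normal approximation.
        E[W] = n(n+1)/4 = 10*11/4 = 27.5.
        Tie groups: |d|=2 (t=2), |d|=6 (t=4), |d|=7 (t=2); sum(t^3 - t) = 72.
        Var[W] = n(n+1)(2n+1)/24 - sum(t^3-t)/48 = 2310/24 - 72/48 = 94.75.
        z = (W - E[W]) / sqrt(Var[W]) = (17 - 27.5) / 9.7340 = -1.0787.
        Two-sided p = 2*Phi(z) = 0.280723.
Step 6: alpha = 0.05. fail to reject H0.

W+ = 38, W- = 17, W = min = 17, p = 0.280723, fail to reject H0.


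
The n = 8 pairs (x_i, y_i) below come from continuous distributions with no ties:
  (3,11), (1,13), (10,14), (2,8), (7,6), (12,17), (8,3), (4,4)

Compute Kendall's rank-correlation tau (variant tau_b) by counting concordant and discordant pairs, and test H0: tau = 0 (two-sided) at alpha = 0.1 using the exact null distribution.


Step 1: Enumerate the 28 unordered pairs (i,j) with i<j and classify each by sign(x_j-x_i) * sign(y_j-y_i).
  (1,2):dx=-2,dy=+2->D; (1,3):dx=+7,dy=+3->C; (1,4):dx=-1,dy=-3->C; (1,5):dx=+4,dy=-5->D
  (1,6):dx=+9,dy=+6->C; (1,7):dx=+5,dy=-8->D; (1,8):dx=+1,dy=-7->D; (2,3):dx=+9,dy=+1->C
  (2,4):dx=+1,dy=-5->D; (2,5):dx=+6,dy=-7->D; (2,6):dx=+11,dy=+4->C; (2,7):dx=+7,dy=-10->D
  (2,8):dx=+3,dy=-9->D; (3,4):dx=-8,dy=-6->C; (3,5):dx=-3,dy=-8->C; (3,6):dx=+2,dy=+3->C
  (3,7):dx=-2,dy=-11->C; (3,8):dx=-6,dy=-10->C; (4,5):dx=+5,dy=-2->D; (4,6):dx=+10,dy=+9->C
  (4,7):dx=+6,dy=-5->D; (4,8):dx=+2,dy=-4->D; (5,6):dx=+5,dy=+11->C; (5,7):dx=+1,dy=-3->D
  (5,8):dx=-3,dy=-2->C; (6,7):dx=-4,dy=-14->C; (6,8):dx=-8,dy=-13->C; (7,8):dx=-4,dy=+1->D
Step 2: C = 15, D = 13, total pairs = 28.
Step 3: tau = (C - D)/(n(n-1)/2) = (15 - 13)/28 = 0.071429.
Step 4: Exact two-sided p-value (enumerate n! = 40320 permutations of y under H0): p = 0.904861.
Step 5: alpha = 0.1. fail to reject H0.

tau_b = 0.0714 (C=15, D=13), p = 0.904861, fail to reject H0.


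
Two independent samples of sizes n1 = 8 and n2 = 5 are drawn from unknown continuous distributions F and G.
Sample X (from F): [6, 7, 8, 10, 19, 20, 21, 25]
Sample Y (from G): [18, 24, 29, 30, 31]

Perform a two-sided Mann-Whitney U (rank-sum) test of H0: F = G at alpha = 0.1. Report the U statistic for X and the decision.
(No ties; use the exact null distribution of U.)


Step 1: Combine and sort all 13 observations; assign midranks.
sorted (value, group): (6,X), (7,X), (8,X), (10,X), (18,Y), (19,X), (20,X), (21,X), (24,Y), (25,X), (29,Y), (30,Y), (31,Y)
ranks: 6->1, 7->2, 8->3, 10->4, 18->5, 19->6, 20->7, 21->8, 24->9, 25->10, 29->11, 30->12, 31->13
Step 2: Rank sum for X: R1 = 1 + 2 + 3 + 4 + 6 + 7 + 8 + 10 = 41.
Step 3: U_X = R1 - n1(n1+1)/2 = 41 - 8*9/2 = 41 - 36 = 5.
       U_Y = n1*n2 - U_X = 40 - 5 = 35.
Step 4: No ties, so the exact null distribution of U (based on enumerating the C(13,8) = 1287 equally likely rank assignments) gives the two-sided p-value.
Step 5: p-value = 0.029526; compare to alpha = 0.1. reject H0.

U_X = 5, p = 0.029526, reject H0 at alpha = 0.1.


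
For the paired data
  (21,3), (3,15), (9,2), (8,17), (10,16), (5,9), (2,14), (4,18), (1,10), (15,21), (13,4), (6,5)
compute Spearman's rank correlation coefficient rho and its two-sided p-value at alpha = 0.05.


Step 1: Rank x and y separately (midranks; no ties here).
rank(x): 21->12, 3->3, 9->8, 8->7, 10->9, 5->5, 2->2, 4->4, 1->1, 15->11, 13->10, 6->6
rank(y): 3->2, 15->8, 2->1, 17->10, 16->9, 9->5, 14->7, 18->11, 10->6, 21->12, 4->3, 5->4
Step 2: d_i = R_x(i) - R_y(i); compute d_i^2.
  (12-2)^2=100, (3-8)^2=25, (8-1)^2=49, (7-10)^2=9, (9-9)^2=0, (5-5)^2=0, (2-7)^2=25, (4-11)^2=49, (1-6)^2=25, (11-12)^2=1, (10-3)^2=49, (6-4)^2=4
sum(d^2) = 336.
Step 3: rho = 1 - 6*336 / (12*(12^2 - 1)) = 1 - 2016/1716 = -0.174825.
Step 4: Under H0, t = rho * sqrt((n-2)/(1-rho^2)) = -0.5615 ~ t(10).
Step 5: Two-sided p-value from the t-distribution with 10 df = 0.586824.
Step 6: alpha = 0.05. fail to reject H0.

rho = -0.1748, p = 0.586824, fail to reject H0 at alpha = 0.05.


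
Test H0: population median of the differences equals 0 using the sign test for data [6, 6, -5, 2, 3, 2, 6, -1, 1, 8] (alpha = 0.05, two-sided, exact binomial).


Step 1: Discard zero differences. Original n = 10; n_eff = number of nonzero differences = 10.
Nonzero differences (with sign): +6, +6, -5, +2, +3, +2, +6, -1, +1, +8
Step 2: Count signs: positive = 8, negative = 2.
Step 3: Under H0: P(positive) = 0.5, so the number of positives S ~ Bin(10, 0.5).
Step 4: Two-sided exact p-value = sum of Bin(10,0.5) probabilities at or below the observed probability = 0.109375.
Step 5: alpha = 0.05. fail to reject H0.

n_eff = 10, pos = 8, neg = 2, p = 0.109375, fail to reject H0.


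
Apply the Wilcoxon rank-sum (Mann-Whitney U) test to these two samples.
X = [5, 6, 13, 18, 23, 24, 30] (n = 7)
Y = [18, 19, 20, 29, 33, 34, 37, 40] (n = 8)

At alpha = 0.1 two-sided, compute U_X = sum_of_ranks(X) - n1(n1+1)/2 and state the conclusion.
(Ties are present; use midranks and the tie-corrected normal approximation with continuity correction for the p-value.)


Step 1: Combine and sort all 15 observations; assign midranks.
sorted (value, group): (5,X), (6,X), (13,X), (18,X), (18,Y), (19,Y), (20,Y), (23,X), (24,X), (29,Y), (30,X), (33,Y), (34,Y), (37,Y), (40,Y)
ranks: 5->1, 6->2, 13->3, 18->4.5, 18->4.5, 19->6, 20->7, 23->8, 24->9, 29->10, 30->11, 33->12, 34->13, 37->14, 40->15
Step 2: Rank sum for X: R1 = 1 + 2 + 3 + 4.5 + 8 + 9 + 11 = 38.5.
Step 3: U_X = R1 - n1(n1+1)/2 = 38.5 - 7*8/2 = 38.5 - 28 = 10.5.
       U_Y = n1*n2 - U_X = 56 - 10.5 = 45.5.
Step 4: Ties are present, so use the tie-corrected normal approximation (with continuity correction) for the p-value.
Step 5: p-value = 0.048939; compare to alpha = 0.1. reject H0.

U_X = 10.5, p = 0.048939, reject H0 at alpha = 0.1.


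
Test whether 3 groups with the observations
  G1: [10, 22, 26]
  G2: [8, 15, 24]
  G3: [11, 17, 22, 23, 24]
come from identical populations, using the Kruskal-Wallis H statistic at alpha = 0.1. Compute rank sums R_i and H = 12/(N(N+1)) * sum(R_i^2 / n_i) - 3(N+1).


Step 1: Combine all N = 11 observations and assign midranks.
sorted (value, group, rank): (8,G2,1), (10,G1,2), (11,G3,3), (15,G2,4), (17,G3,5), (22,G1,6.5), (22,G3,6.5), (23,G3,8), (24,G2,9.5), (24,G3,9.5), (26,G1,11)
Step 2: Sum ranks within each group.
R_1 = 19.5 (n_1 = 3)
R_2 = 14.5 (n_2 = 3)
R_3 = 32 (n_3 = 5)
Step 3: H = 12/(N(N+1)) * sum(R_i^2/n_i) - 3(N+1)
     = 12/(11*12) * (19.5^2/3 + 14.5^2/3 + 32^2/5) - 3*12
     = 0.090909 * 401.633 - 36
     = 0.512121.
Step 4: Ties present; correction factor C = 1 - 12/(11^3 - 11) = 0.990909. Corrected H = 0.512121 / 0.990909 = 0.516820.
Step 5: Under H0, H ~ chi^2(2); p-value = 0.772279.
Step 6: alpha = 0.1. fail to reject H0.

H = 0.5168, df = 2, p = 0.772279, fail to reject H0.


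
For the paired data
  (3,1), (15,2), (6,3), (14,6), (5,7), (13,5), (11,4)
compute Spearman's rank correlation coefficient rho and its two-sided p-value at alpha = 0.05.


Step 1: Rank x and y separately (midranks; no ties here).
rank(x): 3->1, 15->7, 6->3, 14->6, 5->2, 13->5, 11->4
rank(y): 1->1, 2->2, 3->3, 6->6, 7->7, 5->5, 4->4
Step 2: d_i = R_x(i) - R_y(i); compute d_i^2.
  (1-1)^2=0, (7-2)^2=25, (3-3)^2=0, (6-6)^2=0, (2-7)^2=25, (5-5)^2=0, (4-4)^2=0
sum(d^2) = 50.
Step 3: rho = 1 - 6*50 / (7*(7^2 - 1)) = 1 - 300/336 = 0.107143.
Step 4: Under H0, t = rho * sqrt((n-2)/(1-rho^2)) = 0.2410 ~ t(5).
Step 5: Two-sided p-value from the t-distribution with 5 df = 0.819151.
Step 6: alpha = 0.05. fail to reject H0.

rho = 0.1071, p = 0.819151, fail to reject H0 at alpha = 0.05.


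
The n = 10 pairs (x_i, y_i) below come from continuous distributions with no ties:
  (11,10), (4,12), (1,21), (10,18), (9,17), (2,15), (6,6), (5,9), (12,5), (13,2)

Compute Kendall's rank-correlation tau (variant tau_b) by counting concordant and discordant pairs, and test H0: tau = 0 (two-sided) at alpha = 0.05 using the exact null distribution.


Step 1: Enumerate the 45 unordered pairs (i,j) with i<j and classify each by sign(x_j-x_i) * sign(y_j-y_i).
  (1,2):dx=-7,dy=+2->D; (1,3):dx=-10,dy=+11->D; (1,4):dx=-1,dy=+8->D; (1,5):dx=-2,dy=+7->D
  (1,6):dx=-9,dy=+5->D; (1,7):dx=-5,dy=-4->C; (1,8):dx=-6,dy=-1->C; (1,9):dx=+1,dy=-5->D
  (1,10):dx=+2,dy=-8->D; (2,3):dx=-3,dy=+9->D; (2,4):dx=+6,dy=+6->C; (2,5):dx=+5,dy=+5->C
  (2,6):dx=-2,dy=+3->D; (2,7):dx=+2,dy=-6->D; (2,8):dx=+1,dy=-3->D; (2,9):dx=+8,dy=-7->D
  (2,10):dx=+9,dy=-10->D; (3,4):dx=+9,dy=-3->D; (3,5):dx=+8,dy=-4->D; (3,6):dx=+1,dy=-6->D
  (3,7):dx=+5,dy=-15->D; (3,8):dx=+4,dy=-12->D; (3,9):dx=+11,dy=-16->D; (3,10):dx=+12,dy=-19->D
  (4,5):dx=-1,dy=-1->C; (4,6):dx=-8,dy=-3->C; (4,7):dx=-4,dy=-12->C; (4,8):dx=-5,dy=-9->C
  (4,9):dx=+2,dy=-13->D; (4,10):dx=+3,dy=-16->D; (5,6):dx=-7,dy=-2->C; (5,7):dx=-3,dy=-11->C
  (5,8):dx=-4,dy=-8->C; (5,9):dx=+3,dy=-12->D; (5,10):dx=+4,dy=-15->D; (6,7):dx=+4,dy=-9->D
  (6,8):dx=+3,dy=-6->D; (6,9):dx=+10,dy=-10->D; (6,10):dx=+11,dy=-13->D; (7,8):dx=-1,dy=+3->D
  (7,9):dx=+6,dy=-1->D; (7,10):dx=+7,dy=-4->D; (8,9):dx=+7,dy=-4->D; (8,10):dx=+8,dy=-7->D
  (9,10):dx=+1,dy=-3->D
Step 2: C = 11, D = 34, total pairs = 45.
Step 3: tau = (C - D)/(n(n-1)/2) = (11 - 34)/45 = -0.511111.
Step 4: Exact two-sided p-value (enumerate n! = 3628800 permutations of y under H0): p = 0.046623.
Step 5: alpha = 0.05. reject H0.

tau_b = -0.5111 (C=11, D=34), p = 0.046623, reject H0.


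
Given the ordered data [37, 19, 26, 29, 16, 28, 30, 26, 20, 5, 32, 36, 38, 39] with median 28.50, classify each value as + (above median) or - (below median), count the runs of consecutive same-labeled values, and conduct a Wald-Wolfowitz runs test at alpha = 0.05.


Step 1: Compute median = 28.50; label A = above, B = below.
Labels in order: ABBABBABBBAAAA  (n_A = 7, n_B = 7)
Step 2: Count runs R = 7.
Step 3: Under H0 (random ordering), E[R] = 2*n_A*n_B/(n_A+n_B) + 1 = 2*7*7/14 + 1 = 8.0000.
        Var[R] = 2*n_A*n_B*(2*n_A*n_B - n_A - n_B) / ((n_A+n_B)^2 * (n_A+n_B-1)) = 8232/2548 = 3.2308.
        SD[R] = 1.7974.
Step 4: Continuity-corrected z = (R + 0.5 - E[R]) / SD[R] = (7 + 0.5 - 8.0000) / 1.7974 = -0.2782.
Step 5: Two-sided p-value via normal approximation = 2*(1 - Phi(|z|)) = 0.780879.
Step 6: alpha = 0.05. fail to reject H0.

R = 7, z = -0.2782, p = 0.780879, fail to reject H0.


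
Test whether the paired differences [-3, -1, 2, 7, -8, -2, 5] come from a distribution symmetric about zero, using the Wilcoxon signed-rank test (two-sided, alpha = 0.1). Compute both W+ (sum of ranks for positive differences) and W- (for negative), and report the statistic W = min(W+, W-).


Step 1: Drop any zero differences (none here) and take |d_i|.
|d| = [3, 1, 2, 7, 8, 2, 5]
Step 2: Midrank |d_i| (ties get averaged ranks).
ranks: |3|->4, |1|->1, |2|->2.5, |7|->6, |8|->7, |2|->2.5, |5|->5
Step 3: Attach original signs; sum ranks with positive sign and with negative sign.
W+ = 2.5 + 6 + 5 = 13.5
W- = 4 + 1 + 7 + 2.5 = 14.5
(Check: W+ + W- = 28 should equal n(n+1)/2 = 28.)
Step 4: Test statistic W = min(W+, W-) = 13.5.
Step 5: Ties in |d|, so use the tie-corrected normal approximation.
        E[W] = n(n+1)/4 = 7*8/4 = 14.
        Tie groups: |d|=2 (t=2); sum(t^3 - t) = 6.
        Var[W] = n(n+1)(2n+1)/24 - sum(t^3-t)/48 = 840/24 - 6/48 = 34.875.
        z = (W - E[W]) / sqrt(Var[W]) = (13.5 - 14) / 5.9055 = -0.0847.
        Two-sided p = 2*Phi(z) = 0.932526.
Step 6: alpha = 0.1. fail to reject H0.

W+ = 13.5, W- = 14.5, W = min = 13.5, p = 0.932526, fail to reject H0.


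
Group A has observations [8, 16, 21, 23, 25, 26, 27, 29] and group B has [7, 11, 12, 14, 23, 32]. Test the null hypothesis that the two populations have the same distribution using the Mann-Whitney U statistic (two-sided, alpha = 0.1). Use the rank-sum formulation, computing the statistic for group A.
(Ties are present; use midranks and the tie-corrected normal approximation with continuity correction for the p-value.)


Step 1: Combine and sort all 14 observations; assign midranks.
sorted (value, group): (7,Y), (8,X), (11,Y), (12,Y), (14,Y), (16,X), (21,X), (23,X), (23,Y), (25,X), (26,X), (27,X), (29,X), (32,Y)
ranks: 7->1, 8->2, 11->3, 12->4, 14->5, 16->6, 21->7, 23->8.5, 23->8.5, 25->10, 26->11, 27->12, 29->13, 32->14
Step 2: Rank sum for X: R1 = 2 + 6 + 7 + 8.5 + 10 + 11 + 12 + 13 = 69.5.
Step 3: U_X = R1 - n1(n1+1)/2 = 69.5 - 8*9/2 = 69.5 - 36 = 33.5.
       U_Y = n1*n2 - U_X = 48 - 33.5 = 14.5.
Step 4: Ties are present, so use the tie-corrected normal approximation (with continuity correction) for the p-value.
Step 5: p-value = 0.244759; compare to alpha = 0.1. fail to reject H0.

U_X = 33.5, p = 0.244759, fail to reject H0 at alpha = 0.1.


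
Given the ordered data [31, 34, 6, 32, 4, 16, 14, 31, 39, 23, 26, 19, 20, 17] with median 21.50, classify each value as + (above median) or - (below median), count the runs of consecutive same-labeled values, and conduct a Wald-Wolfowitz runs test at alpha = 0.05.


Step 1: Compute median = 21.50; label A = above, B = below.
Labels in order: AABABBBAAAABBB  (n_A = 7, n_B = 7)
Step 2: Count runs R = 6.
Step 3: Under H0 (random ordering), E[R] = 2*n_A*n_B/(n_A+n_B) + 1 = 2*7*7/14 + 1 = 8.0000.
        Var[R] = 2*n_A*n_B*(2*n_A*n_B - n_A - n_B) / ((n_A+n_B)^2 * (n_A+n_B-1)) = 8232/2548 = 3.2308.
        SD[R] = 1.7974.
Step 4: Continuity-corrected z = (R + 0.5 - E[R]) / SD[R] = (6 + 0.5 - 8.0000) / 1.7974 = -0.8345.
Step 5: Two-sided p-value via normal approximation = 2*(1 - Phi(|z|)) = 0.403986.
Step 6: alpha = 0.05. fail to reject H0.

R = 6, z = -0.8345, p = 0.403986, fail to reject H0.


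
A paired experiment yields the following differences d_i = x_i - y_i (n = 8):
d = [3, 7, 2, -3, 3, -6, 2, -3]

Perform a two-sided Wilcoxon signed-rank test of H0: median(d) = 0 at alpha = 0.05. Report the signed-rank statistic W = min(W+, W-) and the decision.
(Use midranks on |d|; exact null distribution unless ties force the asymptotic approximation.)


Step 1: Drop any zero differences (none here) and take |d_i|.
|d| = [3, 7, 2, 3, 3, 6, 2, 3]
Step 2: Midrank |d_i| (ties get averaged ranks).
ranks: |3|->4.5, |7|->8, |2|->1.5, |3|->4.5, |3|->4.5, |6|->7, |2|->1.5, |3|->4.5
Step 3: Attach original signs; sum ranks with positive sign and with negative sign.
W+ = 4.5 + 8 + 1.5 + 4.5 + 1.5 = 20
W- = 4.5 + 7 + 4.5 = 16
(Check: W+ + W- = 36 should equal n(n+1)/2 = 36.)
Step 4: Test statistic W = min(W+, W-) = 16.
Step 5: Ties in |d|, so use the tie-corrected normal approximation.
        E[W] = n(n+1)/4 = 8*9/4 = 18.
        Tie groups: |d|=2 (t=2), |d|=3 (t=4); sum(t^3 - t) = 66.
        Var[W] = n(n+1)(2n+1)/24 - sum(t^3-t)/48 = 1224/24 - 66/48 = 49.625.
        z = (W - E[W]) / sqrt(Var[W]) = (16 - 18) / 7.0445 = -0.2839.
        Two-sided p = 2*Phi(z) = 0.776480.
Step 6: alpha = 0.05. fail to reject H0.

W+ = 20, W- = 16, W = min = 16, p = 0.776480, fail to reject H0.


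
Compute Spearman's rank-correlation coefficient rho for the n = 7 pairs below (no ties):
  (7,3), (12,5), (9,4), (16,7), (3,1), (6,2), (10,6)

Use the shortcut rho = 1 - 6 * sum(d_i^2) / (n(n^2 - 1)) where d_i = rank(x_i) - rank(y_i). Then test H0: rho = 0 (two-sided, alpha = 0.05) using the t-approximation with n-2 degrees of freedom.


Step 1: Rank x and y separately (midranks; no ties here).
rank(x): 7->3, 12->6, 9->4, 16->7, 3->1, 6->2, 10->5
rank(y): 3->3, 5->5, 4->4, 7->7, 1->1, 2->2, 6->6
Step 2: d_i = R_x(i) - R_y(i); compute d_i^2.
  (3-3)^2=0, (6-5)^2=1, (4-4)^2=0, (7-7)^2=0, (1-1)^2=0, (2-2)^2=0, (5-6)^2=1
sum(d^2) = 2.
Step 3: rho = 1 - 6*2 / (7*(7^2 - 1)) = 1 - 12/336 = 0.964286.
Step 4: Under H0, t = rho * sqrt((n-2)/(1-rho^2)) = 8.1408 ~ t(5).
Step 5: Two-sided p-value from the t-distribution with 5 df = 0.000454.
Step 6: alpha = 0.05. reject H0.

rho = 0.9643, p = 0.000454, reject H0 at alpha = 0.05.


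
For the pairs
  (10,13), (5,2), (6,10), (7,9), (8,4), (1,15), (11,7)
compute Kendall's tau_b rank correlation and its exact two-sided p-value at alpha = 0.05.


Step 1: Enumerate the 21 unordered pairs (i,j) with i<j and classify each by sign(x_j-x_i) * sign(y_j-y_i).
  (1,2):dx=-5,dy=-11->C; (1,3):dx=-4,dy=-3->C; (1,4):dx=-3,dy=-4->C; (1,5):dx=-2,dy=-9->C
  (1,6):dx=-9,dy=+2->D; (1,7):dx=+1,dy=-6->D; (2,3):dx=+1,dy=+8->C; (2,4):dx=+2,dy=+7->C
  (2,5):dx=+3,dy=+2->C; (2,6):dx=-4,dy=+13->D; (2,7):dx=+6,dy=+5->C; (3,4):dx=+1,dy=-1->D
  (3,5):dx=+2,dy=-6->D; (3,6):dx=-5,dy=+5->D; (3,7):dx=+5,dy=-3->D; (4,5):dx=+1,dy=-5->D
  (4,6):dx=-6,dy=+6->D; (4,7):dx=+4,dy=-2->D; (5,6):dx=-7,dy=+11->D; (5,7):dx=+3,dy=+3->C
  (6,7):dx=+10,dy=-8->D
Step 2: C = 9, D = 12, total pairs = 21.
Step 3: tau = (C - D)/(n(n-1)/2) = (9 - 12)/21 = -0.142857.
Step 4: Exact two-sided p-value (enumerate n! = 5040 permutations of y under H0): p = 0.772619.
Step 5: alpha = 0.05. fail to reject H0.

tau_b = -0.1429 (C=9, D=12), p = 0.772619, fail to reject H0.


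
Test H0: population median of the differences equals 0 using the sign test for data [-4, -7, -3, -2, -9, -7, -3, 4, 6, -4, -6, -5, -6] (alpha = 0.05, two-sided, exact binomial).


Step 1: Discard zero differences. Original n = 13; n_eff = number of nonzero differences = 13.
Nonzero differences (with sign): -4, -7, -3, -2, -9, -7, -3, +4, +6, -4, -6, -5, -6
Step 2: Count signs: positive = 2, negative = 11.
Step 3: Under H0: P(positive) = 0.5, so the number of positives S ~ Bin(13, 0.5).
Step 4: Two-sided exact p-value = sum of Bin(13,0.5) probabilities at or below the observed probability = 0.022461.
Step 5: alpha = 0.05. reject H0.

n_eff = 13, pos = 2, neg = 11, p = 0.022461, reject H0.


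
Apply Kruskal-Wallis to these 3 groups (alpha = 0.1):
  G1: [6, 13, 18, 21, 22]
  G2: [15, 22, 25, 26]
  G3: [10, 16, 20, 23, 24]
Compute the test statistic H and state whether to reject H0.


Step 1: Combine all N = 14 observations and assign midranks.
sorted (value, group, rank): (6,G1,1), (10,G3,2), (13,G1,3), (15,G2,4), (16,G3,5), (18,G1,6), (20,G3,7), (21,G1,8), (22,G1,9.5), (22,G2,9.5), (23,G3,11), (24,G3,12), (25,G2,13), (26,G2,14)
Step 2: Sum ranks within each group.
R_1 = 27.5 (n_1 = 5)
R_2 = 40.5 (n_2 = 4)
R_3 = 37 (n_3 = 5)
Step 3: H = 12/(N(N+1)) * sum(R_i^2/n_i) - 3(N+1)
     = 12/(14*15) * (27.5^2/5 + 40.5^2/4 + 37^2/5) - 3*15
     = 0.057143 * 835.112 - 45
     = 2.720714.
Step 4: Ties present; correction factor C = 1 - 6/(14^3 - 14) = 0.997802. Corrected H = 2.720714 / 0.997802 = 2.726707.
Step 5: Under H0, H ~ chi^2(2); p-value = 0.255802.
Step 6: alpha = 0.1. fail to reject H0.

H = 2.7267, df = 2, p = 0.255802, fail to reject H0.


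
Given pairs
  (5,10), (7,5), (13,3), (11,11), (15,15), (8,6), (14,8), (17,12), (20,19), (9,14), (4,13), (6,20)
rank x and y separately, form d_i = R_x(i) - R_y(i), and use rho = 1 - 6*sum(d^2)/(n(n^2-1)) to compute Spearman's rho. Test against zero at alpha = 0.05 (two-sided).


Step 1: Rank x and y separately (midranks; no ties here).
rank(x): 5->2, 7->4, 13->8, 11->7, 15->10, 8->5, 14->9, 17->11, 20->12, 9->6, 4->1, 6->3
rank(y): 10->5, 5->2, 3->1, 11->6, 15->10, 6->3, 8->4, 12->7, 19->11, 14->9, 13->8, 20->12
Step 2: d_i = R_x(i) - R_y(i); compute d_i^2.
  (2-5)^2=9, (4-2)^2=4, (8-1)^2=49, (7-6)^2=1, (10-10)^2=0, (5-3)^2=4, (9-4)^2=25, (11-7)^2=16, (12-11)^2=1, (6-9)^2=9, (1-8)^2=49, (3-12)^2=81
sum(d^2) = 248.
Step 3: rho = 1 - 6*248 / (12*(12^2 - 1)) = 1 - 1488/1716 = 0.132867.
Step 4: Under H0, t = rho * sqrt((n-2)/(1-rho^2)) = 0.4239 ~ t(10).
Step 5: Two-sided p-value from the t-distribution with 10 df = 0.680598.
Step 6: alpha = 0.05. fail to reject H0.

rho = 0.1329, p = 0.680598, fail to reject H0 at alpha = 0.05.


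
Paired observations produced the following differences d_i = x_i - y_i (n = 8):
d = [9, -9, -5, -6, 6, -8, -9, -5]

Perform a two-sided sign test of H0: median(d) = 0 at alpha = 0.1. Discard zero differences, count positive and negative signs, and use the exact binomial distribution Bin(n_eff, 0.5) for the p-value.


Step 1: Discard zero differences. Original n = 8; n_eff = number of nonzero differences = 8.
Nonzero differences (with sign): +9, -9, -5, -6, +6, -8, -9, -5
Step 2: Count signs: positive = 2, negative = 6.
Step 3: Under H0: P(positive) = 0.5, so the number of positives S ~ Bin(8, 0.5).
Step 4: Two-sided exact p-value = sum of Bin(8,0.5) probabilities at or below the observed probability = 0.289062.
Step 5: alpha = 0.1. fail to reject H0.

n_eff = 8, pos = 2, neg = 6, p = 0.289062, fail to reject H0.


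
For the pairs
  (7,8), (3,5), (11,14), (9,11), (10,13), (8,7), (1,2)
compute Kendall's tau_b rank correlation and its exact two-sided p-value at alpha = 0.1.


Step 1: Enumerate the 21 unordered pairs (i,j) with i<j and classify each by sign(x_j-x_i) * sign(y_j-y_i).
  (1,2):dx=-4,dy=-3->C; (1,3):dx=+4,dy=+6->C; (1,4):dx=+2,dy=+3->C; (1,5):dx=+3,dy=+5->C
  (1,6):dx=+1,dy=-1->D; (1,7):dx=-6,dy=-6->C; (2,3):dx=+8,dy=+9->C; (2,4):dx=+6,dy=+6->C
  (2,5):dx=+7,dy=+8->C; (2,6):dx=+5,dy=+2->C; (2,7):dx=-2,dy=-3->C; (3,4):dx=-2,dy=-3->C
  (3,5):dx=-1,dy=-1->C; (3,6):dx=-3,dy=-7->C; (3,7):dx=-10,dy=-12->C; (4,5):dx=+1,dy=+2->C
  (4,6):dx=-1,dy=-4->C; (4,7):dx=-8,dy=-9->C; (5,6):dx=-2,dy=-6->C; (5,7):dx=-9,dy=-11->C
  (6,7):dx=-7,dy=-5->C
Step 2: C = 20, D = 1, total pairs = 21.
Step 3: tau = (C - D)/(n(n-1)/2) = (20 - 1)/21 = 0.904762.
Step 4: Exact two-sided p-value (enumerate n! = 5040 permutations of y under H0): p = 0.002778.
Step 5: alpha = 0.1. reject H0.

tau_b = 0.9048 (C=20, D=1), p = 0.002778, reject H0.


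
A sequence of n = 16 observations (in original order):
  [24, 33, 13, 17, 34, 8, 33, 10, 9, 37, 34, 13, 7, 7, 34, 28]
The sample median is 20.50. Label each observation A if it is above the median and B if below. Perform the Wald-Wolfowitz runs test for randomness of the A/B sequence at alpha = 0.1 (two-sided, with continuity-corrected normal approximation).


Step 1: Compute median = 20.50; label A = above, B = below.
Labels in order: AABBABABBAABBBAA  (n_A = 8, n_B = 8)
Step 2: Count runs R = 9.
Step 3: Under H0 (random ordering), E[R] = 2*n_A*n_B/(n_A+n_B) + 1 = 2*8*8/16 + 1 = 9.0000.
        Var[R] = 2*n_A*n_B*(2*n_A*n_B - n_A - n_B) / ((n_A+n_B)^2 * (n_A+n_B-1)) = 14336/3840 = 3.7333.
        SD[R] = 1.9322.
Step 4: R = E[R], so z = 0 with no continuity correction.
Step 5: Two-sided p-value via normal approximation = 2*(1 - Phi(|z|)) = 1.000000.
Step 6: alpha = 0.1. fail to reject H0.

R = 9, z = 0.0000, p = 1.000000, fail to reject H0.


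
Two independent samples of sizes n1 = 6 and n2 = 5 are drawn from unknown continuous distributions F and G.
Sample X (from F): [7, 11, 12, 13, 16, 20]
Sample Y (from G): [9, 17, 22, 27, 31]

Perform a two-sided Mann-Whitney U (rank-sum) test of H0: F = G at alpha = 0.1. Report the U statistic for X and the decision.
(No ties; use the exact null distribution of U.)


Step 1: Combine and sort all 11 observations; assign midranks.
sorted (value, group): (7,X), (9,Y), (11,X), (12,X), (13,X), (16,X), (17,Y), (20,X), (22,Y), (27,Y), (31,Y)
ranks: 7->1, 9->2, 11->3, 12->4, 13->5, 16->6, 17->7, 20->8, 22->9, 27->10, 31->11
Step 2: Rank sum for X: R1 = 1 + 3 + 4 + 5 + 6 + 8 = 27.
Step 3: U_X = R1 - n1(n1+1)/2 = 27 - 6*7/2 = 27 - 21 = 6.
       U_Y = n1*n2 - U_X = 30 - 6 = 24.
Step 4: No ties, so the exact null distribution of U (based on enumerating the C(11,6) = 462 equally likely rank assignments) gives the two-sided p-value.
Step 5: p-value = 0.125541; compare to alpha = 0.1. fail to reject H0.

U_X = 6, p = 0.125541, fail to reject H0 at alpha = 0.1.


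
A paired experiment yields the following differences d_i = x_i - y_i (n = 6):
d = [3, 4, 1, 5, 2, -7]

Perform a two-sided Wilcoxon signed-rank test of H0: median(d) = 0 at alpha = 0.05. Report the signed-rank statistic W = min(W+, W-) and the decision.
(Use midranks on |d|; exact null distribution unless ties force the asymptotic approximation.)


Step 1: Drop any zero differences (none here) and take |d_i|.
|d| = [3, 4, 1, 5, 2, 7]
Step 2: Midrank |d_i| (ties get averaged ranks).
ranks: |3|->3, |4|->4, |1|->1, |5|->5, |2|->2, |7|->6
Step 3: Attach original signs; sum ranks with positive sign and with negative sign.
W+ = 3 + 4 + 1 + 5 + 2 = 15
W- = 6 = 6
(Check: W+ + W- = 21 should equal n(n+1)/2 = 21.)
Step 4: Test statistic W = min(W+, W-) = 6.
Step 5: No ties, so the exact null distribution over the 2^6 = 64 sign assignments gives the two-sided p-value = 0.437500.
Step 6: alpha = 0.05. fail to reject H0.

W+ = 15, W- = 6, W = min = 6, p = 0.437500, fail to reject H0.


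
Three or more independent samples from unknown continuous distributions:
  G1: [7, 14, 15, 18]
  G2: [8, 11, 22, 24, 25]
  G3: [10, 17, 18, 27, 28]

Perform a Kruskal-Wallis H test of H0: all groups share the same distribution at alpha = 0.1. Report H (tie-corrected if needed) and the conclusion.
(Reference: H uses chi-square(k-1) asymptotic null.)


Step 1: Combine all N = 14 observations and assign midranks.
sorted (value, group, rank): (7,G1,1), (8,G2,2), (10,G3,3), (11,G2,4), (14,G1,5), (15,G1,6), (17,G3,7), (18,G1,8.5), (18,G3,8.5), (22,G2,10), (24,G2,11), (25,G2,12), (27,G3,13), (28,G3,14)
Step 2: Sum ranks within each group.
R_1 = 20.5 (n_1 = 4)
R_2 = 39 (n_2 = 5)
R_3 = 45.5 (n_3 = 5)
Step 3: H = 12/(N(N+1)) * sum(R_i^2/n_i) - 3(N+1)
     = 12/(14*15) * (20.5^2/4 + 39^2/5 + 45.5^2/5) - 3*15
     = 0.057143 * 823.312 - 45
     = 2.046429.
Step 4: Ties present; correction factor C = 1 - 6/(14^3 - 14) = 0.997802. Corrected H = 2.046429 / 0.997802 = 2.050936.
Step 5: Under H0, H ~ chi^2(2); p-value = 0.358629.
Step 6: alpha = 0.1. fail to reject H0.

H = 2.0509, df = 2, p = 0.358629, fail to reject H0.


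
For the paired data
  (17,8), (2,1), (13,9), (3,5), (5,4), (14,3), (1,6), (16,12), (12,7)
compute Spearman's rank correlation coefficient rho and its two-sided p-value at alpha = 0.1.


Step 1: Rank x and y separately (midranks; no ties here).
rank(x): 17->9, 2->2, 13->6, 3->3, 5->4, 14->7, 1->1, 16->8, 12->5
rank(y): 8->7, 1->1, 9->8, 5->4, 4->3, 3->2, 6->5, 12->9, 7->6
Step 2: d_i = R_x(i) - R_y(i); compute d_i^2.
  (9-7)^2=4, (2-1)^2=1, (6-8)^2=4, (3-4)^2=1, (4-3)^2=1, (7-2)^2=25, (1-5)^2=16, (8-9)^2=1, (5-6)^2=1
sum(d^2) = 54.
Step 3: rho = 1 - 6*54 / (9*(9^2 - 1)) = 1 - 324/720 = 0.550000.
Step 4: Under H0, t = rho * sqrt((n-2)/(1-rho^2)) = 1.7424 ~ t(7).
Step 5: Two-sided p-value from the t-distribution with 7 df = 0.124977.
Step 6: alpha = 0.1. fail to reject H0.

rho = 0.5500, p = 0.124977, fail to reject H0 at alpha = 0.1.


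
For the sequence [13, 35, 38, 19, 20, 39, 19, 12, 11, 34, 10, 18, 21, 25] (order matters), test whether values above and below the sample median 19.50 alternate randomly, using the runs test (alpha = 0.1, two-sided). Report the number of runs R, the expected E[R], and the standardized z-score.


Step 1: Compute median = 19.50; label A = above, B = below.
Labels in order: BAABAABBBABBAA  (n_A = 7, n_B = 7)
Step 2: Count runs R = 8.
Step 3: Under H0 (random ordering), E[R] = 2*n_A*n_B/(n_A+n_B) + 1 = 2*7*7/14 + 1 = 8.0000.
        Var[R] = 2*n_A*n_B*(2*n_A*n_B - n_A - n_B) / ((n_A+n_B)^2 * (n_A+n_B-1)) = 8232/2548 = 3.2308.
        SD[R] = 1.7974.
Step 4: R = E[R], so z = 0 with no continuity correction.
Step 5: Two-sided p-value via normal approximation = 2*(1 - Phi(|z|)) = 1.000000.
Step 6: alpha = 0.1. fail to reject H0.

R = 8, z = 0.0000, p = 1.000000, fail to reject H0.


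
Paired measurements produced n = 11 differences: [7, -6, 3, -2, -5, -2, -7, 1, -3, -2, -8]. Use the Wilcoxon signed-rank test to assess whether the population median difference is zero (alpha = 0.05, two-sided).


Step 1: Drop any zero differences (none here) and take |d_i|.
|d| = [7, 6, 3, 2, 5, 2, 7, 1, 3, 2, 8]
Step 2: Midrank |d_i| (ties get averaged ranks).
ranks: |7|->9.5, |6|->8, |3|->5.5, |2|->3, |5|->7, |2|->3, |7|->9.5, |1|->1, |3|->5.5, |2|->3, |8|->11
Step 3: Attach original signs; sum ranks with positive sign and with negative sign.
W+ = 9.5 + 5.5 + 1 = 16
W- = 8 + 3 + 7 + 3 + 9.5 + 5.5 + 3 + 11 = 50
(Check: W+ + W- = 66 should equal n(n+1)/2 = 66.)
Step 4: Test statistic W = min(W+, W-) = 16.
Step 5: Ties in |d|, so use the tie-corrected normal approximation.
        E[W] = n(n+1)/4 = 11*12/4 = 33.
        Tie groups: |d|=2 (t=3), |d|=3 (t=2), |d|=7 (t=2); sum(t^3 - t) = 36.
        Var[W] = n(n+1)(2n+1)/24 - sum(t^3-t)/48 = 3036/24 - 36/48 = 125.75.
        z = (W - E[W]) / sqrt(Var[W]) = (16 - 33) / 11.2138 = -1.5160.
        Two-sided p = 2*Phi(z) = 0.129523.
Step 6: alpha = 0.05. fail to reject H0.

W+ = 16, W- = 50, W = min = 16, p = 0.129523, fail to reject H0.


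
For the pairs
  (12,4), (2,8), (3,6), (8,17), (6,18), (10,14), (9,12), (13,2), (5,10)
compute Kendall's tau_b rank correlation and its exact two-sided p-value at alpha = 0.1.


Step 1: Enumerate the 36 unordered pairs (i,j) with i<j and classify each by sign(x_j-x_i) * sign(y_j-y_i).
  (1,2):dx=-10,dy=+4->D; (1,3):dx=-9,dy=+2->D; (1,4):dx=-4,dy=+13->D; (1,5):dx=-6,dy=+14->D
  (1,6):dx=-2,dy=+10->D; (1,7):dx=-3,dy=+8->D; (1,8):dx=+1,dy=-2->D; (1,9):dx=-7,dy=+6->D
  (2,3):dx=+1,dy=-2->D; (2,4):dx=+6,dy=+9->C; (2,5):dx=+4,dy=+10->C; (2,6):dx=+8,dy=+6->C
  (2,7):dx=+7,dy=+4->C; (2,8):dx=+11,dy=-6->D; (2,9):dx=+3,dy=+2->C; (3,4):dx=+5,dy=+11->C
  (3,5):dx=+3,dy=+12->C; (3,6):dx=+7,dy=+8->C; (3,7):dx=+6,dy=+6->C; (3,8):dx=+10,dy=-4->D
  (3,9):dx=+2,dy=+4->C; (4,5):dx=-2,dy=+1->D; (4,6):dx=+2,dy=-3->D; (4,7):dx=+1,dy=-5->D
  (4,8):dx=+5,dy=-15->D; (4,9):dx=-3,dy=-7->C; (5,6):dx=+4,dy=-4->D; (5,7):dx=+3,dy=-6->D
  (5,8):dx=+7,dy=-16->D; (5,9):dx=-1,dy=-8->C; (6,7):dx=-1,dy=-2->C; (6,8):dx=+3,dy=-12->D
  (6,9):dx=-5,dy=-4->C; (7,8):dx=+4,dy=-10->D; (7,9):dx=-4,dy=-2->C; (8,9):dx=-8,dy=+8->D
Step 2: C = 15, D = 21, total pairs = 36.
Step 3: tau = (C - D)/(n(n-1)/2) = (15 - 21)/36 = -0.166667.
Step 4: Exact two-sided p-value (enumerate n! = 362880 permutations of y under H0): p = 0.612202.
Step 5: alpha = 0.1. fail to reject H0.

tau_b = -0.1667 (C=15, D=21), p = 0.612202, fail to reject H0.


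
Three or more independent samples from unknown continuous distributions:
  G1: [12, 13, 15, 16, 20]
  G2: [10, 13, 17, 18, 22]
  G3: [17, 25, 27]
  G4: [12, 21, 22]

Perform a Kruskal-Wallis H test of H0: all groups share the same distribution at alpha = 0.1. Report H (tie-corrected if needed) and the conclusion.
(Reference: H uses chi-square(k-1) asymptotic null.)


Step 1: Combine all N = 16 observations and assign midranks.
sorted (value, group, rank): (10,G2,1), (12,G1,2.5), (12,G4,2.5), (13,G1,4.5), (13,G2,4.5), (15,G1,6), (16,G1,7), (17,G2,8.5), (17,G3,8.5), (18,G2,10), (20,G1,11), (21,G4,12), (22,G2,13.5), (22,G4,13.5), (25,G3,15), (27,G3,16)
Step 2: Sum ranks within each group.
R_1 = 31 (n_1 = 5)
R_2 = 37.5 (n_2 = 5)
R_3 = 39.5 (n_3 = 3)
R_4 = 28 (n_4 = 3)
Step 3: H = 12/(N(N+1)) * sum(R_i^2/n_i) - 3(N+1)
     = 12/(16*17) * (31^2/5 + 37.5^2/5 + 39.5^2/3 + 28^2/3) - 3*17
     = 0.044118 * 1254.87 - 51
     = 4.361765.
Step 4: Ties present; correction factor C = 1 - 24/(16^3 - 16) = 0.994118. Corrected H = 4.361765 / 0.994118 = 4.387574.
Step 5: Under H0, H ~ chi^2(3); p-value = 0.222540.
Step 6: alpha = 0.1. fail to reject H0.

H = 4.3876, df = 3, p = 0.222540, fail to reject H0.
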